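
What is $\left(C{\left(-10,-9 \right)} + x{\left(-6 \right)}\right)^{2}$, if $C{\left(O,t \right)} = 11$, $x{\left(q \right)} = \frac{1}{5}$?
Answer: $\frac{3136}{25} \approx 125.44$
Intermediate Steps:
$x{\left(q \right)} = \frac{1}{5}$
$\left(C{\left(-10,-9 \right)} + x{\left(-6 \right)}\right)^{2} = \left(11 + \frac{1}{5}\right)^{2} = \left(\frac{56}{5}\right)^{2} = \frac{3136}{25}$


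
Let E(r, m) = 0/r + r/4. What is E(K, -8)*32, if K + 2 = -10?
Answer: -96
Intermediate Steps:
K = -12 (K = -2 - 10 = -12)
E(r, m) = r/4 (E(r, m) = 0 + r*(¼) = 0 + r/4 = r/4)
E(K, -8)*32 = ((¼)*(-12))*32 = -3*32 = -96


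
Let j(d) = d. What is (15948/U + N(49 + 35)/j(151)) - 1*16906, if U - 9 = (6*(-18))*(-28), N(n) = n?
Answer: -859999742/50887 ≈ -16900.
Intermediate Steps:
U = 3033 (U = 9 + (6*(-18))*(-28) = 9 - 108*(-28) = 9 + 3024 = 3033)
(15948/U + N(49 + 35)/j(151)) - 1*16906 = (15948/3033 + (49 + 35)/151) - 1*16906 = (15948*(1/3033) + 84*(1/151)) - 16906 = (1772/337 + 84/151) - 16906 = 295880/50887 - 16906 = -859999742/50887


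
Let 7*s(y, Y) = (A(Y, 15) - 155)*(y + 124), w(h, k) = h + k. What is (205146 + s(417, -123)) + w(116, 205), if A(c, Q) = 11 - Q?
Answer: 1352250/7 ≈ 1.9318e+5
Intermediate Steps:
s(y, Y) = -19716/7 - 159*y/7 (s(y, Y) = (((11 - 1*15) - 155)*(y + 124))/7 = (((11 - 15) - 155)*(124 + y))/7 = ((-4 - 155)*(124 + y))/7 = (-159*(124 + y))/7 = (-19716 - 159*y)/7 = -19716/7 - 159*y/7)
(205146 + s(417, -123)) + w(116, 205) = (205146 + (-19716/7 - 159/7*417)) + (116 + 205) = (205146 + (-19716/7 - 66303/7)) + 321 = (205146 - 86019/7) + 321 = 1350003/7 + 321 = 1352250/7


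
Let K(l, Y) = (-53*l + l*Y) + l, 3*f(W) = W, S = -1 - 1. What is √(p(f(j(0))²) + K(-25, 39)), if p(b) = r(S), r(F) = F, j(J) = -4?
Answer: √323 ≈ 17.972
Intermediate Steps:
S = -2
f(W) = W/3
K(l, Y) = -52*l + Y*l (K(l, Y) = (-53*l + Y*l) + l = -52*l + Y*l)
p(b) = -2
√(p(f(j(0))²) + K(-25, 39)) = √(-2 - 25*(-52 + 39)) = √(-2 - 25*(-13)) = √(-2 + 325) = √323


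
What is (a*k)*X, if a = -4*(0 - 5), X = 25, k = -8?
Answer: -4000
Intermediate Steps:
a = 20 (a = -4*(-5) = 20)
(a*k)*X = (20*(-8))*25 = -160*25 = -4000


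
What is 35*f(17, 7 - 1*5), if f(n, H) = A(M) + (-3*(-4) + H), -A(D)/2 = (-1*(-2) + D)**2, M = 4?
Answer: -2030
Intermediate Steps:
A(D) = -2*(2 + D)**2 (A(D) = -2*(-1*(-2) + D)**2 = -2*(2 + D)**2)
f(n, H) = -60 + H (f(n, H) = -2*(2 + 4)**2 + (-3*(-4) + H) = -2*6**2 + (12 + H) = -2*36 + (12 + H) = -72 + (12 + H) = -60 + H)
35*f(17, 7 - 1*5) = 35*(-60 + (7 - 1*5)) = 35*(-60 + (7 - 5)) = 35*(-60 + 2) = 35*(-58) = -2030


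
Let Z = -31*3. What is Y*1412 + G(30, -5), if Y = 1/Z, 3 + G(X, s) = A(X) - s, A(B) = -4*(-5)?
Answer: 634/93 ≈ 6.8172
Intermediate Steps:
Z = -93
A(B) = 20
G(X, s) = 17 - s (G(X, s) = -3 + (20 - s) = 17 - s)
Y = -1/93 (Y = 1/(-93) = -1/93 ≈ -0.010753)
Y*1412 + G(30, -5) = -1/93*1412 + (17 - 1*(-5)) = -1412/93 + (17 + 5) = -1412/93 + 22 = 634/93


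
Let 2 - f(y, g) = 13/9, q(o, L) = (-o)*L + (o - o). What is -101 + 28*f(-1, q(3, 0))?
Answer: -769/9 ≈ -85.444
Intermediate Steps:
q(o, L) = -L*o (q(o, L) = -L*o + 0 = -L*o)
f(y, g) = 5/9 (f(y, g) = 2 - 13/9 = 5/9)
-101 + 28*f(-1, q(3, 0)) = -101 + 28*(5/9) = -101 + 140/9 = -769/9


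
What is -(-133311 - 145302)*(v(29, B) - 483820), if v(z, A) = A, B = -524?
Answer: -134944534872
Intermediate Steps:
-(-133311 - 145302)*(v(29, B) - 483820) = -(-133311 - 145302)*(-524 - 483820) = -(-278613)*(-484344) = -1*134944534872 = -134944534872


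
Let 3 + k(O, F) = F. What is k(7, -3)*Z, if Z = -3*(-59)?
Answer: -1062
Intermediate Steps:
k(O, F) = -3 + F
Z = 177
k(7, -3)*Z = (-3 - 3)*177 = -6*177 = -1062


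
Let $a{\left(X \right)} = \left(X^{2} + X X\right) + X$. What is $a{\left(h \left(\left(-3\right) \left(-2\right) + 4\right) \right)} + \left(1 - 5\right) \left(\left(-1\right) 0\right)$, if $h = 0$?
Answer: $0$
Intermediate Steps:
$a{\left(X \right)} = X + 2 X^{2}$ ($a{\left(X \right)} = \left(X^{2} + X^{2}\right) + X = 2 X^{2} + X = X + 2 X^{2}$)
$a{\left(h \left(\left(-3\right) \left(-2\right) + 4\right) \right)} + \left(1 - 5\right) \left(\left(-1\right) 0\right) = 0 \left(\left(-3\right) \left(-2\right) + 4\right) \left(1 + 2 \cdot 0 \left(\left(-3\right) \left(-2\right) + 4\right)\right) + \left(1 - 5\right) \left(\left(-1\right) 0\right) = 0 \left(6 + 4\right) \left(1 + 2 \cdot 0 \left(6 + 4\right)\right) - 0 = 0 \cdot 10 \left(1 + 2 \cdot 0 \cdot 10\right) + 0 = 0 \left(1 + 2 \cdot 0\right) + 0 = 0 \left(1 + 0\right) + 0 = 0 \cdot 1 + 0 = 0 + 0 = 0$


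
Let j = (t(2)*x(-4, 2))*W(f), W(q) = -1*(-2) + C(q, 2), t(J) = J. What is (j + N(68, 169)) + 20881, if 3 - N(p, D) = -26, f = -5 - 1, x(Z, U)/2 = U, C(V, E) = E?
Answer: 20942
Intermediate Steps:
x(Z, U) = 2*U
f = -6
N(p, D) = 29 (N(p, D) = 3 - 1*(-26) = 3 + 26 = 29)
W(q) = 4 (W(q) = -1*(-2) + 2 = 2 + 2 = 4)
j = 32 (j = (2*(2*2))*4 = (2*4)*4 = 8*4 = 32)
(j + N(68, 169)) + 20881 = (32 + 29) + 20881 = 61 + 20881 = 20942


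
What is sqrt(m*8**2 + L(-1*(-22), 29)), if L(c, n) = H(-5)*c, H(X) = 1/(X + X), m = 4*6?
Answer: sqrt(38345)/5 ≈ 39.164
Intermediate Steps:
m = 24
H(X) = 1/(2*X)
L(c, n) = -c/10 (L(c, n) = ((1/2)/(-5))*c = ((1/2)*(-1/5))*c = -c/10)
sqrt(m*8**2 + L(-1*(-22), 29)) = sqrt(24*8**2 - (-1)*(-22)/10) = sqrt(24*64 - 1/10*22) = sqrt(1536 - 11/5) = sqrt(7669/5) = sqrt(38345)/5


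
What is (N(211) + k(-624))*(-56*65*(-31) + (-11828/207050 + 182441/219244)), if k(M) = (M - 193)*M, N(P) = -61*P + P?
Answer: 318320583133652335083/5674308775 ≈ 5.6099e+10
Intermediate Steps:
N(P) = -60*P
k(M) = M*(-193 + M) (k(M) = (-193 + M)*M = M*(-193 + M))
(N(211) + k(-624))*(-56*65*(-31) + (-11828/207050 + 182441/219244)) = (-60*211 - 624*(-193 - 624))*(-56*65*(-31) + (-11828/207050 + 182441/219244)) = (-12660 - 624*(-817))*(-3640*(-31) + (-11828*1/207050 + 182441*(1/219244))) = (-12660 + 509808)*(112840 + (-5914/103525 + 182441/219244)) = 497148*(112840 + 17590595509/22697235100) = 497148*(2561173599279509/22697235100) = 318320583133652335083/5674308775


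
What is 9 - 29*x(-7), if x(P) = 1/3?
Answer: -2/3 ≈ -0.66667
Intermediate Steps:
x(P) = 1/3
9 - 29*x(-7) = 9 - 29*1/3 = 9 - 29/3 = -2/3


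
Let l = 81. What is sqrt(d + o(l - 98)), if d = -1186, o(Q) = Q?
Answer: I*sqrt(1203) ≈ 34.684*I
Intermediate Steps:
sqrt(d + o(l - 98)) = sqrt(-1186 + (81 - 98)) = sqrt(-1186 - 17) = sqrt(-1203) = I*sqrt(1203)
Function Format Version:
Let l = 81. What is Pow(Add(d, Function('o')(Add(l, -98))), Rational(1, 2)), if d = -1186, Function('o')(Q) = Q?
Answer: Mul(I, Pow(1203, Rational(1, 2))) ≈ Mul(34.684, I)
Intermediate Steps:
Pow(Add(d, Function('o')(Add(l, -98))), Rational(1, 2)) = Pow(Add(-1186, Add(81, -98)), Rational(1, 2)) = Pow(Add(-1186, -17), Rational(1, 2)) = Pow(-1203, Rational(1, 2)) = Mul(I, Pow(1203, Rational(1, 2)))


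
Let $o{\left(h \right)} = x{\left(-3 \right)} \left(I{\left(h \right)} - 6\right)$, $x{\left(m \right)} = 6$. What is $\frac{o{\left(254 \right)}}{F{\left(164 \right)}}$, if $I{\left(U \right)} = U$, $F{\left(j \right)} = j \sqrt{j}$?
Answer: $\frac{186 \sqrt{41}}{1681} \approx 0.7085$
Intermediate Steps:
$F{\left(j \right)} = j^{\frac{3}{2}}$
$o{\left(h \right)} = -36 + 6 h$ ($o{\left(h \right)} = 6 \left(h - 6\right) = 6 \left(-6 + h\right) = -36 + 6 h$)
$\frac{o{\left(254 \right)}}{F{\left(164 \right)}} = \frac{-36 + 6 \cdot 254}{164^{\frac{3}{2}}} = \frac{-36 + 1524}{328 \sqrt{41}} = 1488 \frac{\sqrt{41}}{13448} = \frac{186 \sqrt{41}}{1681}$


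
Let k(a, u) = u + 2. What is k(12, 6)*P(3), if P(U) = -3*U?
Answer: -72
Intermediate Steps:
k(a, u) = 2 + u
k(12, 6)*P(3) = (2 + 6)*(-3*3) = 8*(-9) = -72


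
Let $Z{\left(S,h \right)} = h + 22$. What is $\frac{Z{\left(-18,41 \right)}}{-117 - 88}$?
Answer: $- \frac{63}{205} \approx -0.30732$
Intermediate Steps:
$Z{\left(S,h \right)} = 22 + h$
$\frac{Z{\left(-18,41 \right)}}{-117 - 88} = \frac{22 + 41}{-117 - 88} = \frac{63}{-117 - 88} = \frac{63}{-205} = 63 \left(- \frac{1}{205}\right) = - \frac{63}{205}$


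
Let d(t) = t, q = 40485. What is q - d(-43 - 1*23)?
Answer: 40551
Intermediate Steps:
q - d(-43 - 1*23) = 40485 - (-43 - 1*23) = 40485 - (-43 - 23) = 40485 - 1*(-66) = 40485 + 66 = 40551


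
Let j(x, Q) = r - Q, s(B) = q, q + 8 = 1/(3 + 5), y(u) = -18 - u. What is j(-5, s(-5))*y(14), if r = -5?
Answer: -92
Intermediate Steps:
q = -63/8 (q = -8 + 1/(3 + 5) = -8 + 1/8 = -8 + ⅛ = -63/8 ≈ -7.8750)
s(B) = -63/8
j(x, Q) = -5 - Q
j(-5, s(-5))*y(14) = (-5 - 1*(-63/8))*(-18 - 1*14) = (-5 + 63/8)*(-18 - 14) = (23/8)*(-32) = -92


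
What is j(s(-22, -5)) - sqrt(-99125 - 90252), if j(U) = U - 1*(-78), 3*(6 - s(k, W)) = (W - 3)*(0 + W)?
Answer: 212/3 - I*sqrt(189377) ≈ 70.667 - 435.17*I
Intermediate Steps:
s(k, W) = 6 - W*(-3 + W)/3 (s(k, W) = 6 - (W - 3)*(0 + W)/3 = 6 - (-3 + W)*W/3 = 6 - W*(-3 + W)/3)
j(U) = 78 + U (j(U) = U + 78 = 78 + U)
j(s(-22, -5)) - sqrt(-99125 - 90252) = (78 + (6 - 5 - 1/3*(-5)**2)) - sqrt(-99125 - 90252) = (78 + (6 - 5 - 1/3*25)) - sqrt(-189377) = (78 + (6 - 5 - 25/3)) - I*sqrt(189377) = (78 - 22/3) - I*sqrt(189377) = 212/3 - I*sqrt(189377)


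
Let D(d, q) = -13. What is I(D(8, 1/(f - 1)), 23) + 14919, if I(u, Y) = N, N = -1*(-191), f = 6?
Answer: 15110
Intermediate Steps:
N = 191
I(u, Y) = 191
I(D(8, 1/(f - 1)), 23) + 14919 = 191 + 14919 = 15110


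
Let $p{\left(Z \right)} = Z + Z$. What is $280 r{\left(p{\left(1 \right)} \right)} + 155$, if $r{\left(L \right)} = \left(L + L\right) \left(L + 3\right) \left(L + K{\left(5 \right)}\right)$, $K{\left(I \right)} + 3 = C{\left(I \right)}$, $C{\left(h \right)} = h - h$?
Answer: $-5445$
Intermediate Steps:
$p{\left(Z \right)} = 2 Z$
$C{\left(h \right)} = 0$
$K{\left(I \right)} = -3$ ($K{\left(I \right)} = -3 + 0 = -3$)
$r{\left(L \right)} = 2 L \left(-3 + L\right) \left(3 + L\right)$ ($r{\left(L \right)} = \left(L + L\right) \left(L + 3\right) \left(L - 3\right) = 2 L \left(3 + L\right) \left(-3 + L\right) = 2 L \left(-3 + L\right) \left(3 + L\right)$)
$280 r{\left(p{\left(1 \right)} \right)} + 155 = 280 \cdot 2 \cdot 2 \cdot 1 \left(-9 + \left(2 \cdot 1\right)^{2}\right) + 155 = 280 \cdot 2 \cdot 2 \left(-9 + 2^{2}\right) + 155 = 280 \cdot 2 \cdot 2 \left(-9 + 4\right) + 155 = 280 \cdot 2 \cdot 2 \left(-5\right) + 155 = 280 \left(-20\right) + 155 = -5600 + 155 = -5445$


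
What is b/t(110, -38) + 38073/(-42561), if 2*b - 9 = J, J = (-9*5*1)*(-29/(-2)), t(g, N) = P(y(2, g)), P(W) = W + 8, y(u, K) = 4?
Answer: -6289279/226992 ≈ -27.707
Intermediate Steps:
P(W) = 8 + W
t(g, N) = 12 (t(g, N) = 8 + 4 = 12)
J = -1305/2 (J = (-45*1)*(-29*(-1/2)) = -45*29/2 = -1305/2 ≈ -652.50)
b = -1287/4 (b = 9/2 + (1/2)*(-1305/2) = 9/2 - 1305/4 = -1287/4 ≈ -321.75)
b/t(110, -38) + 38073/(-42561) = -1287/4/12 + 38073/(-42561) = -1287/4*1/12 + 38073*(-1/42561) = -429/16 - 12691/14187 = -6289279/226992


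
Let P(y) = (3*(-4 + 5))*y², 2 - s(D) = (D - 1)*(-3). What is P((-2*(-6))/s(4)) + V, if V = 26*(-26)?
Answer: -81364/121 ≈ -672.43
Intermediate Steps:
s(D) = -1 + 3*D (s(D) = 2 - (D - 1)*(-3) = 2 - (-1 + D)*(-3) = 2 - (3 - 3*D) = 2 + (-3 + 3*D) = -1 + 3*D)
V = -676
P(y) = 3*y² (P(y) = (3*1)*y² = 3*y²)
P((-2*(-6))/s(4)) + V = 3*((-2*(-6))/(-1 + 3*4))² - 676 = 3*(12/(-1 + 12))² - 676 = 3*(12/11)² - 676 = 3*(144/121) - 676 = 432/121 - 676 = -81364/121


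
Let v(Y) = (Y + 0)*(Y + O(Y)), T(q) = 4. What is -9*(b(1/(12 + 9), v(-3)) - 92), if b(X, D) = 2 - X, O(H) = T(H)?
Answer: 5673/7 ≈ 810.43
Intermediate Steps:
O(H) = 4
v(Y) = Y*(4 + Y) (v(Y) = (Y + 0)*(Y + 4) = Y*(4 + Y))
-9*(b(1/(12 + 9), v(-3)) - 92) = -9*((2 - 1/(12 + 9)) - 92) = -9*((2 - 1/21) - 92) = -9*(41/21 - 92) = -9*(-1891/21) = 5673/7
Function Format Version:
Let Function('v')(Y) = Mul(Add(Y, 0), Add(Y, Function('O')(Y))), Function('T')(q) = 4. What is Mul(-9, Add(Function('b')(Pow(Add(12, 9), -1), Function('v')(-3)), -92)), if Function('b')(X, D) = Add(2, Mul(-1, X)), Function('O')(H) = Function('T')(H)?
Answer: Rational(5673, 7) ≈ 810.43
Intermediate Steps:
Function('O')(H) = 4
Function('v')(Y) = Mul(Y, Add(4, Y)) (Function('v')(Y) = Mul(Add(Y, 0), Add(Y, 4)) = Mul(Y, Add(4, Y)))
Mul(-9, Add(Function('b')(Pow(Add(12, 9), -1), Function('v')(-3)), -92)) = Mul(-9, Add(Add(2, Mul(-1, Pow(Add(12, 9), -1))), -92)) = Mul(-9, Add(Add(2, Mul(-1, Pow(21, -1))), -92)) = Mul(-9, Add(Add(2, Mul(-1, Rational(1, 21))), -92)) = Mul(-9, Add(Add(2, Rational(-1, 21)), -92)) = Mul(-9, Add(Rational(41, 21), -92)) = Mul(-9, Rational(-1891, 21)) = Rational(5673, 7)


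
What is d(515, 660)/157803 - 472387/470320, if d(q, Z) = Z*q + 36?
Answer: 28444871253/24739302320 ≈ 1.1498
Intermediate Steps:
d(q, Z) = 36 + Z*q
d(515, 660)/157803 - 472387/470320 = (36 + 660*515)/157803 - 472387/470320 = (36 + 339900)*(1/157803) - 472387*1/470320 = 339936*(1/157803) - 472387/470320 = 113312/52601 - 472387/470320 = 28444871253/24739302320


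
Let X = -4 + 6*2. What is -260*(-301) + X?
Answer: 78268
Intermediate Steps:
X = 8 (X = -4 + 12 = 8)
-260*(-301) + X = -260*(-301) + 8 = 78260 + 8 = 78268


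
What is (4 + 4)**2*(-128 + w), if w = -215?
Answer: -21952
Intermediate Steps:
(4 + 4)**2*(-128 + w) = (4 + 4)**2*(-128 - 215) = 8**2*(-343) = 64*(-343) = -21952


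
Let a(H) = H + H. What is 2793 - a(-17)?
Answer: 2827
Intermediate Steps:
a(H) = 2*H
2793 - a(-17) = 2793 - 2*(-17) = 2793 - 1*(-34) = 2793 + 34 = 2827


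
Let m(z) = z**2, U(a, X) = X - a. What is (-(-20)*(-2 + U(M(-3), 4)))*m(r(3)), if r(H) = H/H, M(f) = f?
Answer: 100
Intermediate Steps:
r(H) = 1
(-(-20)*(-2 + U(M(-3), 4)))*m(r(3)) = -(-20)*(-2 + (4 - 1*(-3)))*1**2 = -(-20)*(-2 + (4 + 3))*1 = -(-20)*(-2 + 7)*1 = -(-20)*5*1 = -20*(-5)*1 = 100*1 = 100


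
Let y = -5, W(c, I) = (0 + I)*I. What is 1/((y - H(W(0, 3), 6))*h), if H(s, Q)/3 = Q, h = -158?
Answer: 1/3634 ≈ 0.00027518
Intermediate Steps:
W(c, I) = I**2 (W(c, I) = I*I = I**2)
H(s, Q) = 3*Q
1/((y - H(W(0, 3), 6))*h) = 1/((-5 - 3*6)*(-158)) = 1/((-5 - 1*18)*(-158)) = 1/((-5 - 18)*(-158)) = 1/(-23*(-158)) = 1/3634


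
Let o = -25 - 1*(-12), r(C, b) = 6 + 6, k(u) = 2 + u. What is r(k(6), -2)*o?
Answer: -156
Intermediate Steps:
r(C, b) = 12
o = -13 (o = -25 + 12 = -13)
r(k(6), -2)*o = 12*(-13) = -156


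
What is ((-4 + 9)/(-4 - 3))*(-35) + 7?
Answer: 32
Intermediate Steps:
((-4 + 9)/(-4 - 3))*(-35) + 7 = (5/(-7))*(-35) + 7 = (5*(-⅐))*(-35) + 7 = -5/7*(-35) + 7 = 25 + 7 = 32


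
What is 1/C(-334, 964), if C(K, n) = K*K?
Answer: 1/111556 ≈ 8.9641e-6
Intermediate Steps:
C(K, n) = K**2
1/C(-334, 964) = 1/((-334)**2) = 1/111556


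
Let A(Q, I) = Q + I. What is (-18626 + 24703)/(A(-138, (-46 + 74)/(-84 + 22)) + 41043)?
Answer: 188387/1268041 ≈ 0.14857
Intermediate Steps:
A(Q, I) = I + Q
(-18626 + 24703)/(A(-138, (-46 + 74)/(-84 + 22)) + 41043) = (-18626 + 24703)/(((-46 + 74)/(-84 + 22) - 138) + 41043) = 6077/((28/(-62) - 138) + 41043) = 6077/((28*(-1/62) - 138) + 41043) = 6077/((-14/31 - 138) + 41043) = 6077/(-4292/31 + 41043) = 6077/(1268041/31) = 6077*(31/1268041) = 188387/1268041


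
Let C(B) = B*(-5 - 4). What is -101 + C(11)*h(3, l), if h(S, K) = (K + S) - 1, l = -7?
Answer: 394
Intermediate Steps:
C(B) = -9*B (C(B) = B*(-9) = -9*B)
h(S, K) = -1 + K + S
-101 + C(11)*h(3, l) = -101 + (-9*11)*(-1 - 7 + 3) = -101 - 99*(-5) = -101 + 495 = 394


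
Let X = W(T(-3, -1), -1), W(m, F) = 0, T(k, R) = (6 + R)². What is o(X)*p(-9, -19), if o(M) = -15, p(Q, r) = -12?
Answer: 180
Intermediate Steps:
X = 0
o(X)*p(-9, -19) = -15*(-12) = 180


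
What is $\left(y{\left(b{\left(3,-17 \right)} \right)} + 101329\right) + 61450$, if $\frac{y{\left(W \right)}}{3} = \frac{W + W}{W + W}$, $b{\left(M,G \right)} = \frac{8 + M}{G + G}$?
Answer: $162782$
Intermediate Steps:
$b{\left(M,G \right)} = \frac{8 + M}{2 G}$
$y{\left(W \right)} = 3$ ($y{\left(W \right)} = 3 \frac{W + W}{W + W} = 3 \frac{2 W}{2 W} = 3 \cdot 2 W \frac{1}{2 W} = 3 \cdot 1 = 3$)
$\left(y{\left(b{\left(3,-17 \right)} \right)} + 101329\right) + 61450 = \left(3 + 101329\right) + 61450 = 101332 + 61450 = 162782$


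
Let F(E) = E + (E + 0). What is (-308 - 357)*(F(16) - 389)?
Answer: 237405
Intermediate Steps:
F(E) = 2*E (F(E) = E + E = 2*E)
(-308 - 357)*(F(16) - 389) = (-308 - 357)*(2*16 - 389) = -665*(32 - 389) = -665*(-357) = 237405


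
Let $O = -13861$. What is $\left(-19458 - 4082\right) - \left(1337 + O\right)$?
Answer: $-11016$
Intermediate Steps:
$\left(-19458 - 4082\right) - \left(1337 + O\right) = \left(-19458 - 4082\right) - -12524 = -23540 + \left(-1337 + 13861\right) = -23540 + 12524 = -11016$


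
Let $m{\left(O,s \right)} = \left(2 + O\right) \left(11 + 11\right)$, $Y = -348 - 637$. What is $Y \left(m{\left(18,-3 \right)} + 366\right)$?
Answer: $-793910$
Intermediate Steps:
$Y = -985$ ($Y = -348 - 637 = -985$)
$m{\left(O,s \right)} = 44 + 22 O$ ($m{\left(O,s \right)} = \left(2 + O\right) 22 = 44 + 22 O$)
$Y \left(m{\left(18,-3 \right)} + 366\right) = - 985 \left(\left(44 + 22 \cdot 18\right) + 366\right) = - 985 \left(\left(44 + 396\right) + 366\right) = - 985 \left(440 + 366\right) = \left(-985\right) 806 = -793910$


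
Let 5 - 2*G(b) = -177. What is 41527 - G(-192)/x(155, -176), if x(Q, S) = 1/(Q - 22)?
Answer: 29424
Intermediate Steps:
x(Q, S) = 1/(-22 + Q)
G(b) = 91 (G(b) = 5/2 - 1/2*(-177) = 5/2 + 177/2 = 91)
41527 - G(-192)/x(155, -176) = 41527 - 91/(1/(-22 + 155)) = 41527 - 91/(1/133) = 41527 - 91/1/133 = 41527 - 91*133 = 41527 - 1*12103 = 41527 - 12103 = 29424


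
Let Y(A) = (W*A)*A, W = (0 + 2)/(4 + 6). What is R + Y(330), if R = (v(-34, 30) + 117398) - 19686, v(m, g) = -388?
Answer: 119104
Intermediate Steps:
W = ⅕ (W = 2/10 = 2*(⅒) = ⅕ ≈ 0.20000)
R = 97324 (R = (-388 + 117398) - 19686 = 117010 - 19686 = 97324)
Y(A) = A²/5 (Y(A) = (A/5)*A = A²/5)
R + Y(330) = 97324 + (⅕)*330² = 97324 + (⅕)*108900 = 97324 + 21780 = 119104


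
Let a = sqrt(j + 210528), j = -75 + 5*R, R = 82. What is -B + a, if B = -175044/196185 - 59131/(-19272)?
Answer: -8596831/3950760 + sqrt(210863) ≈ 457.02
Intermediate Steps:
j = 335 (j = -75 + 5*82 = -75 + 410 = 335)
B = 8596831/3950760 (B = -175044*1/196185 - 59131*(-1/19272) = -2012/2255 + 59131/19272 = 8596831/3950760 ≈ 2.1760)
a = sqrt(210863) (a = sqrt(335 + 210528) = sqrt(210863) ≈ 459.20)
-B + a = -1*8596831/3950760 + sqrt(210863) = -8596831/3950760 + sqrt(210863)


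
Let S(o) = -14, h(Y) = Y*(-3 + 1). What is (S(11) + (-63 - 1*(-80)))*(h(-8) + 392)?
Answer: 1224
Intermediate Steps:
h(Y) = -2*Y (h(Y) = Y*(-2) = -2*Y)
(S(11) + (-63 - 1*(-80)))*(h(-8) + 392) = (-14 + (-63 - 1*(-80)))*(-2*(-8) + 392) = (-14 + (-63 + 80))*(16 + 392) = (-14 + 17)*408 = 3*408 = 1224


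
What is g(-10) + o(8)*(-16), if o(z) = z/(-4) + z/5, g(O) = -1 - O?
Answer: 77/5 ≈ 15.400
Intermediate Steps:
o(z) = -z/20 (o(z) = z*(-1/4) + z*(1/5) = -z/4 + z/5 = -z/20)
g(-10) + o(8)*(-16) = (-1 - 1*(-10)) - 1/20*8*(-16) = (-1 + 10) - 2/5*(-16) = 9 + 32/5 = 77/5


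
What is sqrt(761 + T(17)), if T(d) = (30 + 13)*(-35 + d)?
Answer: I*sqrt(13) ≈ 3.6056*I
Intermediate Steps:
T(d) = -1505 + 43*d (T(d) = 43*(-35 + d) = -1505 + 43*d)
sqrt(761 + T(17)) = sqrt(761 + (-1505 + 43*17)) = sqrt(761 + (-1505 + 731)) = sqrt(761 - 774) = sqrt(-13) = I*sqrt(13)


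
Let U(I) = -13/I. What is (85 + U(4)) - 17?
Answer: 259/4 ≈ 64.750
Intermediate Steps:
(85 + U(4)) - 17 = (85 - 13/4) - 17 = 327/4 - 17 = 259/4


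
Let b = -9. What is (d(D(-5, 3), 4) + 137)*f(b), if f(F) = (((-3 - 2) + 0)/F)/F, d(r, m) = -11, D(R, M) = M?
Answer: -70/9 ≈ -7.7778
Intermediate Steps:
f(F) = -5/F² (f(F) = ((-5 + 0)/F)/F = (-5/F)/F = -5/F²)
(d(D(-5, 3), 4) + 137)*f(b) = (-11 + 137)*(-5/(-9)²) = 126*(-5*1/81) = 126*(-5/81) = -70/9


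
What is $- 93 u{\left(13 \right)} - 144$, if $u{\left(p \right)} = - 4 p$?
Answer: $4692$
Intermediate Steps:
$- 93 u{\left(13 \right)} - 144 = - 93 \left(\left(-4\right) 13\right) - 144 = \left(-93\right) \left(-52\right) - 144 = 4836 - 144 = 4692$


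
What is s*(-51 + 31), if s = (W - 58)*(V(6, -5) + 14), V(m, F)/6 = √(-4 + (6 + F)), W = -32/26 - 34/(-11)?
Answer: 2247840/143 + 963360*I*√3/143 ≈ 15719.0 + 11668.0*I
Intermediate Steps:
W = 266/143 (W = -32*1/26 - 34*(-1/11) = -16/13 + 34/11 = 266/143 ≈ 1.8601)
V(m, F) = 6*√(2 + F) (V(m, F) = 6*√(-4 + (6 + F)) = 6*√(2 + F))
s = -112392/143 - 48168*I*√3/143 (s = (266/143 - 58)*(6*√(2 - 5) + 14) = -8028*(6*√(-3) + 14)/143 = -8028*(6*(I*√3) + 14)/143 = -8028*(6*I*√3 + 14)/143 = -8028*(14 + 6*I*√3)/143 = -112392/143 - 48168*I*√3/143 ≈ -785.96 - 583.42*I)
s*(-51 + 31) = (-112392/143 - 48168*I*√3/143)*(-51 + 31) = (-112392/143 - 48168*I*√3/143)*(-20) = 2247840/143 + 963360*I*√3/143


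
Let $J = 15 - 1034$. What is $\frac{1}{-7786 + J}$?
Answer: $- \frac{1}{8805} \approx -0.00011357$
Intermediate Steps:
$J = -1019$ ($J = 15 - 1034 = -1019$)
$\frac{1}{-7786 + J} = \frac{1}{-7786 - 1019} = \frac{1}{-8805} = - \frac{1}{8805}$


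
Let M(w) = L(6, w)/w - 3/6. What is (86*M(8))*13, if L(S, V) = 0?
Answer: -559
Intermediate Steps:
M(w) = -½ (M(w) = 0/w - 3/6 = 0 - 3*⅙ = 0 - ½ = -½)
(86*M(8))*13 = (86*(-½))*13 = -43*13 = -559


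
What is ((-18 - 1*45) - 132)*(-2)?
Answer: 390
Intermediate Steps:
((-18 - 1*45) - 132)*(-2) = ((-18 - 45) - 132)*(-2) = (-63 - 132)*(-2) = -195*(-2) = 390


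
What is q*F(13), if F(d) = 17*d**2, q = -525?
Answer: -1508325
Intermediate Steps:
q*F(13) = -8925*13**2 = -8925*169 = -525*2873 = -1508325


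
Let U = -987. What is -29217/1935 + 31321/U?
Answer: -9938146/212205 ≈ -46.833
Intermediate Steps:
-29217/1935 + 31321/U = -29217/1935 + 31321/(-987) = -29217*1/1935 + 31321*(-1/987) = -9739/645 - 31321/987 = -9938146/212205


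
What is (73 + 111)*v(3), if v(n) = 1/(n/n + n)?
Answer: 46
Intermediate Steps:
v(n) = 1/(1 + n)
(73 + 111)*v(3) = (73 + 111)/(1 + 3) = 184/4 = 184*(1/4) = 46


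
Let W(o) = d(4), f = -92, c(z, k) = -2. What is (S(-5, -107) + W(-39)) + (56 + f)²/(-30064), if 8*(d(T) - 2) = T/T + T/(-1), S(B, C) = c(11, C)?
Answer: -6285/15032 ≈ -0.41811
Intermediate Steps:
S(B, C) = -2
d(T) = 17/8 - T/8 (d(T) = 2 + (T/T + T/(-1))/8 = 2 + (1 + T*(-1))/8 = 2 + (1 - T)/8 = 2 + (⅛ - T/8) = 17/8 - T/8)
W(o) = 13/8 (W(o) = 17/8 - ⅛*4 = 17/8 - ½ = 13/8)
(S(-5, -107) + W(-39)) + (56 + f)²/(-30064) = (-2 + 13/8) + (56 - 92)²/(-30064) = -3/8 + (-36)²*(-1/30064) = -3/8 + 1296*(-1/30064) = -3/8 - 81/1879 = -6285/15032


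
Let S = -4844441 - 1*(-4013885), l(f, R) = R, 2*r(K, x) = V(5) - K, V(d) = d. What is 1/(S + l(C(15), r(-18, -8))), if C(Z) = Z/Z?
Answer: -2/1661089 ≈ -1.2040e-6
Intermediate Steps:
C(Z) = 1
r(K, x) = 5/2 - K/2 (r(K, x) = (5 - K)/2 = 5/2 - K/2)
S = -830556 (S = -4844441 + 4013885 = -830556)
1/(S + l(C(15), r(-18, -8))) = 1/(-830556 + (5/2 - ½*(-18))) = 1/(-830556 + (5/2 + 9)) = 1/(-830556 + 23/2) = 1/(-1661089/2) = -2/1661089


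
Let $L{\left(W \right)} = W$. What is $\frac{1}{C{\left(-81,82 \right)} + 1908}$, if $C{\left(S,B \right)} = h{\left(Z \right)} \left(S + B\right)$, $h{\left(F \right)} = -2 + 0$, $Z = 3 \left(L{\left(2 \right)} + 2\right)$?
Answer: $\frac{1}{1906} \approx 0.00052466$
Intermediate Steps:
$Z = 12$ ($Z = 3 \left(2 + 2\right) = 3 \cdot 4 = 12$)
$h{\left(F \right)} = -2$
$C{\left(S,B \right)} = - 2 B - 2 S$ ($C{\left(S,B \right)} = - 2 \left(S + B\right) = - 2 \left(B + S\right) = - 2 B - 2 S$)
$\frac{1}{C{\left(-81,82 \right)} + 1908} = \frac{1}{\left(\left(-2\right) 82 - -162\right) + 1908} = \frac{1}{\left(-164 + 162\right) + 1908} = \frac{1}{-2 + 1908} = \frac{1}{1906}$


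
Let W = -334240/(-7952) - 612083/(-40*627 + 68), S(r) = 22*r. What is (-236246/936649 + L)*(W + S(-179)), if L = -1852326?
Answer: 20874592877949210419455/2910862499909 ≈ 7.1713e+9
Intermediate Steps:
W = 826705931/12430964 (W = -334240*(-1/7952) - 612083/(-25080 + 68) = 20890/497 - 612083/(-25012) = 20890/497 - 612083*(-1/25012) = 20890/497 + 612083/25012 = 826705931/12430964 ≈ 66.504)
(-236246/936649 + L)*(W + S(-179)) = (-236246/936649 - 1852326)*(826705931/12430964 + 22*(-179)) = (-236246*1/936649 - 1852326)*(826705931/12430964 - 3938) = (-236246/936649 - 1852326)*(-48126430301/12430964) = -1734979531820/936649*(-48126430301/12430964) = 20874592877949210419455/2910862499909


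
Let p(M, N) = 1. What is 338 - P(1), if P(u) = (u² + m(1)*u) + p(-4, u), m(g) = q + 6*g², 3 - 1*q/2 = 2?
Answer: 328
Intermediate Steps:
q = 2 (q = 6 - 2*2 = 6 - 4 = 2)
m(g) = 2 + 6*g²
P(u) = 1 + u² + 8*u (P(u) = (u² + (2 + 6*1²)*u) + 1 = (u² + (2 + 6*1)*u) + 1 = (u² + (2 + 6)*u) + 1 = (u² + 8*u) + 1 = 1 + u² + 8*u)
338 - P(1) = 338 - (1 + 1² + 8*1) = 338 - (1 + 1 + 8) = 338 - 1*10 = 338 - 10 = 328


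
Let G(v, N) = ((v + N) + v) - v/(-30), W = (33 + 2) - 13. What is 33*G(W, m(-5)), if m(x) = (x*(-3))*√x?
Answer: 7381/5 + 495*I*√5 ≈ 1476.2 + 1106.9*I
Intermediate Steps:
m(x) = -3*x^(3/2) (m(x) = (-3*x)*√x = -3*x^(3/2))
W = 22 (W = 35 - 13 = 22)
G(v, N) = N + 61*v/30 (G(v, N) = ((N + v) + v) - v*(-1)/30 = (N + 2*v) - (-1)*v/30 = (N + 2*v) + v/30 = N + 61*v/30)
33*G(W, m(-5)) = 33*(-(-15)*I*√5 + (61/30)*22) = 33*(-(-15)*I*√5 + 671/15) = 33*(15*I*√5 + 671/15) = 33*(671/15 + 15*I*√5) = 7381/5 + 495*I*√5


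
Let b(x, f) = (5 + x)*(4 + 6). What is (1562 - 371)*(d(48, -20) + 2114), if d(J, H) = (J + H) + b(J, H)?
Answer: 3182352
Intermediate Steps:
b(x, f) = 50 + 10*x (b(x, f) = (5 + x)*10 = 50 + 10*x)
d(J, H) = 50 + H + 11*J (d(J, H) = (J + H) + (50 + 10*J) = (H + J) + (50 + 10*J) = 50 + H + 11*J)
(1562 - 371)*(d(48, -20) + 2114) = (1562 - 371)*((50 - 20 + 11*48) + 2114) = 1191*((50 - 20 + 528) + 2114) = 1191*(558 + 2114) = 1191*2672 = 3182352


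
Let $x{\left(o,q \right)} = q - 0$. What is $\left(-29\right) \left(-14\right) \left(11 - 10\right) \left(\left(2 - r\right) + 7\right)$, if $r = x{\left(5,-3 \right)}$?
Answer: $4872$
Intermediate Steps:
$x{\left(o,q \right)} = q$ ($x{\left(o,q \right)} = q + 0 = q$)
$r = -3$
$\left(-29\right) \left(-14\right) \left(11 - 10\right) \left(\left(2 - r\right) + 7\right) = \left(-29\right) \left(-14\right) \left(11 - 10\right) \left(\left(2 - -3\right) + 7\right) = 406 \left(11 - 10\right) \left(\left(2 + 3\right) + 7\right) = 406 \left(11 - 10\right) \left(5 + 7\right) = 406 \cdot 1 \cdot 12 = 406 \cdot 12 = 4872$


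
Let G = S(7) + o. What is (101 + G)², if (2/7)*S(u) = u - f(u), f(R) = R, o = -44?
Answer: 3249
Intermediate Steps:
S(u) = 0 (S(u) = 7*(u - u)/2 = (7/2)*0 = 0)
G = -44 (G = 0 - 44 = -44)
(101 + G)² = (101 - 44)² = 57² = 3249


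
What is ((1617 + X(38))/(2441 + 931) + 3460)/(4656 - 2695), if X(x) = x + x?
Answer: 11668813/6612492 ≈ 1.7647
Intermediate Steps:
X(x) = 2*x
((1617 + X(38))/(2441 + 931) + 3460)/(4656 - 2695) = ((1617 + 2*38)/(2441 + 931) + 3460)/(4656 - 2695) = ((1617 + 76)/3372 + 3460)/1961 = (1693*(1/3372) + 3460)*(1/1961) = (1693/3372 + 3460)*(1/1961) = (11668813/3372)*(1/1961) = 11668813/6612492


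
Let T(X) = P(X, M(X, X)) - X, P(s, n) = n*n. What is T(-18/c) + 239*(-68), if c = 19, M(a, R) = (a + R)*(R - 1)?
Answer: -2116079206/130321 ≈ -16237.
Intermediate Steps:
M(a, R) = (-1 + R)*(R + a) (M(a, R) = (R + a)*(-1 + R) = (-1 + R)*(R + a))
P(s, n) = n²
T(X) = (-2*X + 2*X²)² - X (T(X) = (X² - X - X + X*X)² - X = (X² - X - X + X²)² - X = (-2*X + 2*X²)² - X)
T(-18/c) + 239*(-68) = (-18/19)*(-1 + 4*(-18/19)*(-1 - 18/19)²) + 239*(-68) = (-18*1/19)*(-1 + 4*(-18*1/19)*(-1 - 18*1/19)²) - 16252 = -18*(-1 + 4*(-18/19)*(-1 - 18/19)²)/19 - 16252 = -18*(-1 + 4*(-18/19)*(-37/19)²)/19 - 16252 = -18*(-1 + 4*(-18/19)*(1369/361))/19 - 16252 = -18*(-1 - 98568/6859)/19 - 16252 = -18/19*(-105427/6859) - 16252 = 1897686/130321 - 16252 = -2116079206/130321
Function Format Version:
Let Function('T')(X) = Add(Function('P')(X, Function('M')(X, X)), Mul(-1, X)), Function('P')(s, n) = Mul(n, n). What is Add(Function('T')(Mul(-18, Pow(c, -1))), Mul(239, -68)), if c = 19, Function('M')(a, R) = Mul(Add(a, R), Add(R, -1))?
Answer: Rational(-2116079206, 130321) ≈ -16237.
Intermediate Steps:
Function('M')(a, R) = Mul(Add(-1, R), Add(R, a)) (Function('M')(a, R) = Mul(Add(R, a), Add(-1, R)) = Mul(Add(-1, R), Add(R, a)))
Function('P')(s, n) = Pow(n, 2)
Function('T')(X) = Add(Pow(Add(Mul(-2, X), Mul(2, Pow(X, 2))), 2), Mul(-1, X)) (Function('T')(X) = Add(Pow(Add(Pow(X, 2), Mul(-1, X), Mul(-1, X), Mul(X, X)), 2), Mul(-1, X)) = Add(Pow(Add(Pow(X, 2), Mul(-1, X), Mul(-1, X), Pow(X, 2)), 2), Mul(-1, X)) = Add(Pow(Add(Mul(-2, X), Mul(2, Pow(X, 2))), 2), Mul(-1, X)))
Add(Function('T')(Mul(-18, Pow(c, -1))), Mul(239, -68)) = Add(Mul(Mul(-18, Pow(19, -1)), Add(-1, Mul(4, Mul(-18, Pow(19, -1)), Pow(Add(-1, Mul(-18, Pow(19, -1))), 2)))), Mul(239, -68)) = Add(Mul(Mul(-18, Rational(1, 19)), Add(-1, Mul(4, Mul(-18, Rational(1, 19)), Pow(Add(-1, Mul(-18, Rational(1, 19))), 2)))), -16252) = Add(Mul(Rational(-18, 19), Add(-1, Mul(4, Rational(-18, 19), Pow(Add(-1, Rational(-18, 19)), 2)))), -16252) = Add(Mul(Rational(-18, 19), Add(-1, Mul(4, Rational(-18, 19), Pow(Rational(-37, 19), 2)))), -16252) = Add(Mul(Rational(-18, 19), Add(-1, Mul(4, Rational(-18, 19), Rational(1369, 361)))), -16252) = Add(Mul(Rational(-18, 19), Add(-1, Rational(-98568, 6859))), -16252) = Add(Mul(Rational(-18, 19), Rational(-105427, 6859)), -16252) = Add(Rational(1897686, 130321), -16252) = Rational(-2116079206, 130321)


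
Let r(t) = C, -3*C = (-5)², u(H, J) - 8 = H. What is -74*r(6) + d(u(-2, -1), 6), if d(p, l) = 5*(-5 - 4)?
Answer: 1715/3 ≈ 571.67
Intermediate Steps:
u(H, J) = 8 + H
d(p, l) = -45 (d(p, l) = 5*(-9) = -45)
C = -25/3 (C = -⅓*(-5)² = -⅓*25 = -25/3 ≈ -8.3333)
r(t) = -25/3
-74*r(6) + d(u(-2, -1), 6) = -74*(-25/3) - 45 = 1850/3 - 45 = 1715/3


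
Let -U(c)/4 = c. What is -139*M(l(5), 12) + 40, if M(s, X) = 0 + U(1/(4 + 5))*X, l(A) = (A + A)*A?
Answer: 2344/3 ≈ 781.33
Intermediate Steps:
U(c) = -4*c
l(A) = 2*A**2 (l(A) = (2*A)*A = 2*A**2)
M(s, X) = -4*X/9 (M(s, X) = 0 + (-4/(4 + 5))*X = 0 + (-4/9)*X = 0 + (-4*1/9)*X = 0 - 4*X/9 = -4*X/9)
-139*M(l(5), 12) + 40 = -(-556)*12/9 + 40 = -139*(-16/3) + 40 = 2224/3 + 40 = 2344/3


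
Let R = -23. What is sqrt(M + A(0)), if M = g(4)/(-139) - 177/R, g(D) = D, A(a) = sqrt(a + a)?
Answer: sqrt(78361667)/3197 ≈ 2.7689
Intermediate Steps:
A(a) = sqrt(2)*sqrt(a) (A(a) = sqrt(2*a) = sqrt(2)*sqrt(a))
M = 24511/3197 (M = 4/(-139) - 177/(-23) = 4*(-1/139) - 177*(-1/23) = -4/139 + 177/23 = 24511/3197 ≈ 7.6669)
sqrt(M + A(0)) = sqrt(24511/3197 + sqrt(2)*sqrt(0)) = sqrt(24511/3197 + sqrt(2)*0) = sqrt(24511/3197 + 0) = sqrt(24511/3197) = sqrt(78361667)/3197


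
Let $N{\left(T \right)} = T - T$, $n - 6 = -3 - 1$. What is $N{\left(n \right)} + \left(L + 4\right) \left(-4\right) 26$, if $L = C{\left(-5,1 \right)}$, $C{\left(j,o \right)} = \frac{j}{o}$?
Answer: $104$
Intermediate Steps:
$L = -5$ ($L = - \frac{5}{1} = \left(-5\right) 1 = -5$)
$n = 2$ ($n = 6 - 4 = 2$)
$N{\left(T \right)} = 0$
$N{\left(n \right)} + \left(L + 4\right) \left(-4\right) 26 = 0 + \left(-5 + 4\right) \left(-4\right) 26 = 0 + \left(-1\right) \left(-4\right) 26 = 0 + 4 \cdot 26 = 0 + 104 = 104$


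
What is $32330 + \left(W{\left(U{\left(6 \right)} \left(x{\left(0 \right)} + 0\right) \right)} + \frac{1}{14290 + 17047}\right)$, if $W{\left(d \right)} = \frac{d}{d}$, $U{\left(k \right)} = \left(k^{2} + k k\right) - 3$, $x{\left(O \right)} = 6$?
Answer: $\frac{1013156548}{31337} \approx 32331.0$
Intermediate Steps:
$U{\left(k \right)} = -3 + 2 k^{2}$ ($U{\left(k \right)} = \left(k^{2} + k^{2}\right) - 3 = 2 k^{2} - 3 = -3 + 2 k^{2}$)
$W{\left(d \right)} = 1$
$32330 + \left(W{\left(U{\left(6 \right)} \left(x{\left(0 \right)} + 0\right) \right)} + \frac{1}{14290 + 17047}\right) = 32330 + \left(1 + \frac{1}{14290 + 17047}\right) = 32330 + \left(1 + \frac{1}{31337}\right) = 32330 + \frac{31338}{31337} = \frac{1013156548}{31337}$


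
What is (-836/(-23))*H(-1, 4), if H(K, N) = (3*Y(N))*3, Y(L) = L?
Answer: 30096/23 ≈ 1308.5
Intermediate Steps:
H(K, N) = 9*N (H(K, N) = (3*N)*3 = 9*N)
(-836/(-23))*H(-1, 4) = (-836/(-23))*(9*4) = -836*(-1)/23*36 = -19*(-44/23)*36 = (836/23)*36 = 30096/23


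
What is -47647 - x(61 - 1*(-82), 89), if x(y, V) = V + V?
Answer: -47825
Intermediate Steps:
x(y, V) = 2*V
-47647 - x(61 - 1*(-82), 89) = -47647 - 2*89 = -47647 - 1*178 = -47647 - 178 = -47825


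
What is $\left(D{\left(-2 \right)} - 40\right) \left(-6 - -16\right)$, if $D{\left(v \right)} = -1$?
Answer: $-410$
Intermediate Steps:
$\left(D{\left(-2 \right)} - 40\right) \left(-6 - -16\right) = \left(-1 - 40\right) \left(-6 - -16\right) = - 41 \left(-6 + 16\right) = \left(-41\right) 10 = -410$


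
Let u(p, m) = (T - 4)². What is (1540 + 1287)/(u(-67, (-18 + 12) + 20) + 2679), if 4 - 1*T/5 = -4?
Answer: 2827/3975 ≈ 0.71119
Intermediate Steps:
T = 40 (T = 20 - 5*(-4) = 20 + 20 = 40)
u(p, m) = 1296 (u(p, m) = (40 - 4)² = 36² = 1296)
(1540 + 1287)/(u(-67, (-18 + 12) + 20) + 2679) = (1540 + 1287)/(1296 + 2679) = 2827/3975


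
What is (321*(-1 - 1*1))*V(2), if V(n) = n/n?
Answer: -642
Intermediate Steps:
V(n) = 1
(321*(-1 - 1*1))*V(2) = (321*(-1 - 1*1))*1 = (321*(-1 - 1))*1 = (321*(-2))*1 = -642*1 = -642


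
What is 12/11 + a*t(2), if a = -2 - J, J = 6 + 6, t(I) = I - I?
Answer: 12/11 ≈ 1.0909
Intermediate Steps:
t(I) = 0
J = 12
a = -14 (a = -2 - 1*12 = -2 - 12 = -14)
12/11 + a*t(2) = 12/11 - 14*0 = 12*(1/11) + 0 = 12/11 + 0 = 12/11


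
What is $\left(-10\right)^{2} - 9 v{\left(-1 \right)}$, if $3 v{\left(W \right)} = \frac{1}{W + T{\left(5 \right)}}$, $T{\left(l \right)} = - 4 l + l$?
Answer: $\frac{1603}{16} \approx 100.19$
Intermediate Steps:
$T{\left(l \right)} = - 3 l$
$v{\left(W \right)} = \frac{1}{3 \left(-15 + W\right)}$ ($v{\left(W \right)} = \frac{1}{3 \left(W - 15\right)} = \frac{1}{3 \left(-15 + W\right)}$)
$\left(-10\right)^{2} - 9 v{\left(-1 \right)} = \left(-10\right)^{2} - 9 \frac{1}{3 \left(-15 - 1\right)} = 100 - 9 \frac{1}{3 \left(-16\right)} = 100 - 9 \cdot \frac{1}{3} \left(- \frac{1}{16}\right) = 100 - - \frac{3}{16} = 100 + \frac{3}{16} = \frac{1603}{16}$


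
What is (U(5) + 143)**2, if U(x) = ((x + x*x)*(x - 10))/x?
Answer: 12769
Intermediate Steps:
U(x) = (-10 + x)*(x + x**2)/x (U(x) = ((x + x**2)*(-10 + x))/x = ((-10 + x)*(x + x**2))/x = (-10 + x)*(x + x**2)/x)
(U(5) + 143)**2 = ((-10 + 5**2 - 9*5) + 143)**2 = ((-10 + 25 - 45) + 143)**2 = (-30 + 143)**2 = 113**2 = 12769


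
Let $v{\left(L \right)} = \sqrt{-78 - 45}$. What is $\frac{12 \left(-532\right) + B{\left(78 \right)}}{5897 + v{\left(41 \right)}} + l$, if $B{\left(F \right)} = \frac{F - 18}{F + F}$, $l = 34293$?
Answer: $\frac{15502399123849}{452071516} + \frac{82987 i \sqrt{123}}{452071516} \approx 34292.0 + 0.0020359 i$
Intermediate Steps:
$v{\left(L \right)} = i \sqrt{123}$ ($v{\left(L \right)} = \sqrt{-123} = i \sqrt{123}$)
$B{\left(F \right)} = \frac{-18 + F}{2 F}$
$\frac{12 \left(-532\right) + B{\left(78 \right)}}{5897 + v{\left(41 \right)}} + l = \frac{12 \left(-532\right) + \frac{-18 + 78}{2 \cdot 78}}{5897 + i \sqrt{123}} + 34293 = \frac{-6384 + \frac{1}{2} \cdot \frac{1}{78} \cdot 60}{5897 + i \sqrt{123}} + 34293 = \frac{-6384 + \frac{5}{13}}{5897 + i \sqrt{123}} + 34293 = - \frac{82987}{13 \left(5897 + i \sqrt{123}\right)} + 34293 = 34293 - \frac{82987}{13 \left(5897 + i \sqrt{123}\right)}$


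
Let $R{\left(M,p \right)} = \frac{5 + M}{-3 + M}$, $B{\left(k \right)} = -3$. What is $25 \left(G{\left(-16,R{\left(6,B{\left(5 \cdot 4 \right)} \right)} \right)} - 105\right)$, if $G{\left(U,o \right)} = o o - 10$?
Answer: $- \frac{22850}{9} \approx -2538.9$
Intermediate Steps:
$R{\left(M,p \right)} = \frac{5 + M}{-3 + M}$
$G{\left(U,o \right)} = -10 + o^{2}$ ($G{\left(U,o \right)} = o^{2} - 10 = -10 + o^{2}$)
$25 \left(G{\left(-16,R{\left(6,B{\left(5 \cdot 4 \right)} \right)} \right)} - 105\right) = 25 \left(\left(-10 + \left(\frac{5 + 6}{-3 + 6}\right)^{2}\right) - 105\right) = 25 \left(\left(-10 + \left(\frac{1}{3} \cdot 11\right)^{2}\right) - 105\right) = 25 \left(\left(-10 + \left(\frac{11}{3}\right)^{2}\right) - 105\right) = 25 \left(\left(-10 + \frac{121}{9}\right) - 105\right) = 25 \left(\frac{31}{9} - 105\right) = 25 \left(- \frac{914}{9}\right) = - \frac{22850}{9}$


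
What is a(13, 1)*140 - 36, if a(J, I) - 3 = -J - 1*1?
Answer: -1576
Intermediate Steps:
a(J, I) = 2 - J (a(J, I) = 3 + (-J - 1*1) = 3 + (-J - 1) = 3 + (-1 - J) = 2 - J)
a(13, 1)*140 - 36 = (2 - 1*13)*140 - 36 = (2 - 13)*140 - 36 = -11*140 - 36 = -1540 - 36 = -1576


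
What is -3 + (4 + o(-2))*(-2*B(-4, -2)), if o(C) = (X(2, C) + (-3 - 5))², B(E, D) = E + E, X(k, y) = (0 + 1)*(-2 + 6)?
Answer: 317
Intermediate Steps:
X(k, y) = 4 (X(k, y) = 1*4 = 4)
B(E, D) = 2*E
o(C) = 16 (o(C) = (4 + (-3 - 5))² = (4 - 8)² = (-4)² = 16)
-3 + (4 + o(-2))*(-2*B(-4, -2)) = -3 + (4 + 16)*(-4*(-4)) = -3 + 20*(-2*(-8)) = -3 + 20*16 = -3 + 320 = 317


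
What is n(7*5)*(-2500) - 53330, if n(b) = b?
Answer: -140830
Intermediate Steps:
n(7*5)*(-2500) - 53330 = (7*5)*(-2500) - 53330 = 35*(-2500) - 53330 = -87500 - 53330 = -140830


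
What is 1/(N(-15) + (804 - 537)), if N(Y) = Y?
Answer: 1/252 ≈ 0.0039683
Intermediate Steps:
1/(N(-15) + (804 - 537)) = 1/(-15 + (804 - 537)) = 1/(-15 + 267) = 1/252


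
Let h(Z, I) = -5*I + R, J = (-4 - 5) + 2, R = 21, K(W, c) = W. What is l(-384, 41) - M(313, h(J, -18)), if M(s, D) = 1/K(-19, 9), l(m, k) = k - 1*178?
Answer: -2602/19 ≈ -136.95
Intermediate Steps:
J = -7 (J = -9 + 2 = -7)
l(m, k) = -178 + k (l(m, k) = k - 178 = -178 + k)
h(Z, I) = 21 - 5*I (h(Z, I) = -5*I + 21 = 21 - 5*I)
M(s, D) = -1/19 (M(s, D) = 1/(-19) = -1/19)
l(-384, 41) - M(313, h(J, -18)) = (-178 + 41) - 1*(-1/19) = -137 + 1/19 = -2602/19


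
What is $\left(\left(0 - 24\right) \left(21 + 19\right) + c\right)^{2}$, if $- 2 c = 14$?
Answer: $935089$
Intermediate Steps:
$c = -7$ ($c = \left(- \frac{1}{2}\right) 14 = -7$)
$\left(\left(0 - 24\right) \left(21 + 19\right) + c\right)^{2} = \left(\left(0 - 24\right) \left(21 + 19\right) - 7\right)^{2} = \left(\left(-24\right) 40 - 7\right)^{2} = \left(-960 - 7\right)^{2} = \left(-967\right)^{2} = 935089$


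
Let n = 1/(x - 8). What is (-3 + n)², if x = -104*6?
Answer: 3598609/399424 ≈ 9.0095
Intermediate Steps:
x = -624
n = -1/632 (n = 1/(-624 - 8) = 1/(-632) = -1/632 ≈ -0.0015823)
(-3 + n)² = (-3 - 1/632)² = (-1897/632)² = 3598609/399424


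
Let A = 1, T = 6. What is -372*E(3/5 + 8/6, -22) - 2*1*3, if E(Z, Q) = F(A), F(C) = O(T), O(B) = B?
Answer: -2238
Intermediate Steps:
F(C) = 6
E(Z, Q) = 6
-372*E(3/5 + 8/6, -22) - 2*1*3 = -372*6 - 2*1*3 = -2232 - 2*3 = -2232 - 6 = -2238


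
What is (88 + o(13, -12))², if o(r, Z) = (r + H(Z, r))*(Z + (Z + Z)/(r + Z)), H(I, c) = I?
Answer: 2704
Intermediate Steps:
o(r, Z) = (Z + r)*(Z + 2*Z/(Z + r)) (o(r, Z) = (r + Z)*(Z + (Z + Z)/(r + Z)) = (Z + r)*(Z + (2*Z)/(Z + r)) = (Z + r)*(Z + 2*Z/(Z + r)))
(88 + o(13, -12))² = (88 - 12*(2 - 12 + 13))² = (88 - 12*3)² = (88 - 36)² = 52² = 2704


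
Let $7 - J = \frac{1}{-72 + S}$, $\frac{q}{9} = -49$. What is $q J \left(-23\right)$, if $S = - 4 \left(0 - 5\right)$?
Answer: $\frac{3702195}{52} \approx 71196.0$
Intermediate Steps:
$q = -441$ ($q = 9 \left(-49\right) = -441$)
$S = 20$ ($S = \left(-4\right) \left(-5\right) = 20$)
$J = \frac{365}{52}$ ($J = 7 - \frac{1}{-72 + 20} = 7 - \frac{1}{-52} = 7 - - \frac{1}{52} = 7 + \frac{1}{52} = \frac{365}{52} \approx 7.0192$)
$q J \left(-23\right) = \left(-441\right) \frac{365}{52} \left(-23\right) = \left(- \frac{160965}{52}\right) \left(-23\right) = \frac{3702195}{52}$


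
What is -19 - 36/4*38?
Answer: -361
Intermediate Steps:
-19 - 36/4*38 = -19 - 36*¼*38 = -19 - 9*38 = -19 - 342 = -361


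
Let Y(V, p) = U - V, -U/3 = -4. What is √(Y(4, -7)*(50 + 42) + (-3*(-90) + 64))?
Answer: √1070 ≈ 32.711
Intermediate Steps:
U = 12 (U = -3*(-4) = 12)
Y(V, p) = 12 - V
√(Y(4, -7)*(50 + 42) + (-3*(-90) + 64)) = √((12 - 1*4)*(50 + 42) + (-3*(-90) + 64)) = √((12 - 4)*92 + (270 + 64)) = √(8*92 + 334) = √(736 + 334) = √1070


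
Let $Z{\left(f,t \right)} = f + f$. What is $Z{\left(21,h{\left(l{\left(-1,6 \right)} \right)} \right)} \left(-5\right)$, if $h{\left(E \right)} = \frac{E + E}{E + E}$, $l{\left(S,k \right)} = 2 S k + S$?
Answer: $-210$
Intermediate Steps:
$l{\left(S,k \right)} = S + 2 S k$ ($l{\left(S,k \right)} = 2 S k + S = S + 2 S k$)
$h{\left(E \right)} = 1$ ($h{\left(E \right)} = \frac{2 E}{2 E} = 2 E \frac{1}{2 E} = 1$)
$Z{\left(f,t \right)} = 2 f$
$Z{\left(21,h{\left(l{\left(-1,6 \right)} \right)} \right)} \left(-5\right) = 2 \cdot 21 \left(-5\right) = 42 \left(-5\right) = -210$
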